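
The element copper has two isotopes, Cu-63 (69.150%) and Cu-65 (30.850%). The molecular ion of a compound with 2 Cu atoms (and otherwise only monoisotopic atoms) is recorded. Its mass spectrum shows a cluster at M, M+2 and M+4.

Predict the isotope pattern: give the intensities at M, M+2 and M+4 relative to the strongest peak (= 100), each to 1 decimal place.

Expanding (0.69150 + 0.30850)^2:
P(M) = 0.69150^2 = 0.478172
P(M+2) = 2 × 0.69150^1 × 0.30850^1 = 0.426656
P(M+4) = 0.30850^2 = 0.095172
The M peak is largest (0.478172); scaling to 100 gives 100.0 : 89.2 : 19.9.

100.0 : 89.2 : 19.9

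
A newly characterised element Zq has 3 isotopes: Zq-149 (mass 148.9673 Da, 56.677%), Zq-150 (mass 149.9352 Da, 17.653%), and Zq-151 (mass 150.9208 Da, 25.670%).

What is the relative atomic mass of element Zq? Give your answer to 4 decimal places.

Ar = Σ fᵢ·mᵢ = 0.56677 × 148.9673 + 0.17653 × 149.9352 + 0.25670 × 150.9208
= 84.43020 + 26.46806 + 38.74137 = 149.63963 Da

149.6396 Da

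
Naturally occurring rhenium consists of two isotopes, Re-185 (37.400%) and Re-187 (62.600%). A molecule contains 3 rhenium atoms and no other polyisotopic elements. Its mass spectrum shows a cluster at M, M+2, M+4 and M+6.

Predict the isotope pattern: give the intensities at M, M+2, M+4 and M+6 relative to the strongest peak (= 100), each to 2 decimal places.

11.90 : 59.74 : 100.00 : 55.79

The 3 Re atoms are independent, so intensities follow the terms of (0.37400 + 0.62600)^3.
P(M) = 0.37400^3 = 0.052314
P(M+2) = 3 × 0.37400^2 × 0.62600^1 = 0.262687
P(M+4) = 3 × 0.37400^1 × 0.62600^2 = 0.439685
P(M+6) = 0.62600^3 = 0.245314
The M+4 peak is largest (0.439685); scaling to 100 gives 11.90 : 59.74 : 100.00 : 55.79.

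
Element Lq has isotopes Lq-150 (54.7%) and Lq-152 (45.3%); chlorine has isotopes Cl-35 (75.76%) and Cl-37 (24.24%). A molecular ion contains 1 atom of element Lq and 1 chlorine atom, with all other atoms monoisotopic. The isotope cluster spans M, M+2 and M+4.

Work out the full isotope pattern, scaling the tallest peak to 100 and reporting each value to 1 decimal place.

Element Lq pattern (n=1): 0.5470 : 0.4530
Chlorine pattern (n=1): 0.7576 : 0.2424
Convolve the two distributions (both contribute in 2-u steps):
  M: 0.5470×0.7576 = 0.414407
  M+2: 0.5470×0.2424 + 0.4530×0.7576 = 0.475786
  M+4: 0.4530×0.2424 = 0.109807
Scale to base peak (0.475786) = 100: 87.1 : 100.0 : 23.1

87.1 : 100.0 : 23.1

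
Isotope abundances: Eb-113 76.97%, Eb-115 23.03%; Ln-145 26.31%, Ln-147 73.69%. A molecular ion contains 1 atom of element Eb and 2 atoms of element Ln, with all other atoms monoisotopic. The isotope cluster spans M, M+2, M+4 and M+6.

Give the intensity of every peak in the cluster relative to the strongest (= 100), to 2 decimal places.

10.50 : 61.98 : 100.00 : 24.65

Element Eb pattern (n=1): 0.7697 : 0.2303
Element Ln pattern (n=2): 0.06922161 : 0.38775678 : 0.54302161
Convolve the two distributions (both contribute in 2-u steps):
  M: 0.7697×0.06922161 = 0.053280
  M+2: 0.7697×0.38775678 + 0.2303×0.06922161 = 0.314398
  M+4: 0.7697×0.54302161 + 0.2303×0.38775678 = 0.507264
  M+6: 0.2303×0.54302161 = 0.125058
Scale to base peak (0.507264) = 100: 10.50 : 61.98 : 100.00 : 24.65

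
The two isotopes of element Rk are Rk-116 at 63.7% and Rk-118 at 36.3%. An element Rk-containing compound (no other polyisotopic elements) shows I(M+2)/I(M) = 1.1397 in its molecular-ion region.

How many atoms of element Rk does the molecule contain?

2

The M+2/M ratio from n Rk atoms is n · q/p = n · 0.363/0.637.
n = 1.1397 × 0.637/0.363 = 2.00 ≈ 2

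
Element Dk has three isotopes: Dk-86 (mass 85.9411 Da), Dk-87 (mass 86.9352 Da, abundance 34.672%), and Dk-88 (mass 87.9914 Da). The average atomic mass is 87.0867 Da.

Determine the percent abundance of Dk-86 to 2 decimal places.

Let x and y be the fractions of Dk-86 and Dk-88. Then x + y = 1 − 0.34672 = 0.65328 and 85.9411x + 87.9914y = 87.0867 − 0.34672×86.9352 = 56.944527456.
Substituting: 85.9411x + 87.9914(0.65328 − x) = 56.944527456
(85.9411 − 87.9914)x = -0.538494336  ⇒  x = 0.26264, y = 0.39064
Dk-86: 26.26%, Dk-88: 39.06%.

26.26%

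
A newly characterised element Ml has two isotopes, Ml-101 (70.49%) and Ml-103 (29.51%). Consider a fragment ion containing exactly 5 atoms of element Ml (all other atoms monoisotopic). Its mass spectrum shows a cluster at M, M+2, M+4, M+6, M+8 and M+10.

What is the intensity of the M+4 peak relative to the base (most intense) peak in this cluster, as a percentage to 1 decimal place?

Binomial terms of (0.7049 + 0.2951)^5: M 0.1740, M+2 0.3643, M+4 0.3050, M+6 0.1277, M+8 0.0267, M+10 0.0022 → M+2 is the base peak.
P(M+2) = C(5,1) × 0.7049^4 × 0.2951^1 = 5 × 0.24689372 × 0.2951 = 0.364292 (base)
P(M+4) = C(5,2) × 0.7049^3 × 0.2951^2 = 10 × 0.35025354 × 0.08708401 = 0.305015
Relative intensity = 0.305015 / 0.364292 × 100 = 83.7

83.7%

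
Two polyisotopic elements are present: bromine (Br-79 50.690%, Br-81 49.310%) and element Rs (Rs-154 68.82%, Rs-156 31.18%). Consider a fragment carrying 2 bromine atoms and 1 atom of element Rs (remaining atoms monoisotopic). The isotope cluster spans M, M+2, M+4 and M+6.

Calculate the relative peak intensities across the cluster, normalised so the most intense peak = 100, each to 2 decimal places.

Bromine pattern (n=2): 0.25694761 : 0.49990478 : 0.24314761
Element Rs pattern (n=1): 0.6882 : 0.3118
Convolve the two distributions (both contribute in 2-u steps):
  M: 0.25694761×0.6882 = 0.176831
  M+2: 0.25694761×0.3118 + 0.49990478×0.6882 = 0.424151
  M+4: 0.49990478×0.3118 + 0.24314761×0.6882 = 0.323204
  M+6: 0.24314761×0.3118 = 0.075813
Scale to base peak (0.424151) = 100: 41.69 : 100.00 : 76.20 : 17.87

41.69 : 100.00 : 76.20 : 17.87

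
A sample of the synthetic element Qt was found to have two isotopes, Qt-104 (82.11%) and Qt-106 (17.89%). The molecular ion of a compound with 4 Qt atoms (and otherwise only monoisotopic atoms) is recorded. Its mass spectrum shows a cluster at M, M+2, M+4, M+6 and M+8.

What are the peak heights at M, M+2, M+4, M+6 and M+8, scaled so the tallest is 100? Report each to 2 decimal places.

Expanding (0.8211 + 0.1789)^4:
P(M) = 0.8211^4 = 0.454553
P(M+2) = 4 × 0.8211^3 × 0.1789^1 = 0.396149
P(M+4) = 6 × 0.8211^2 × 0.1789^2 = 0.129468
P(M+6) = 4 × 0.8211^1 × 0.1789^3 = 0.018806
P(M+8) = 0.1789^4 = 0.001024
The M peak is largest (0.454553); scaling to 100 gives 100.00 : 87.15 : 28.48 : 4.14 : 0.23.

100.00 : 87.15 : 28.48 : 4.14 : 0.23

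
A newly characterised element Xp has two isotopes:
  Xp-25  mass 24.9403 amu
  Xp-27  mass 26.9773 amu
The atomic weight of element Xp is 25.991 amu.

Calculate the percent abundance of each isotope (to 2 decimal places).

With x = fraction of Xp-25 (so Xp-27 is 1 − x):
24.9403·x + 26.9773·(1 − x) = 25.991
(24.9403 − 26.9773)·x = 25.991 − 26.9773
x = -0.9863 / -2.0370 = 0.48419 → 48.42% Xp-25, 51.58% Xp-27.

Xp-25: 48.42%, Xp-27: 51.58%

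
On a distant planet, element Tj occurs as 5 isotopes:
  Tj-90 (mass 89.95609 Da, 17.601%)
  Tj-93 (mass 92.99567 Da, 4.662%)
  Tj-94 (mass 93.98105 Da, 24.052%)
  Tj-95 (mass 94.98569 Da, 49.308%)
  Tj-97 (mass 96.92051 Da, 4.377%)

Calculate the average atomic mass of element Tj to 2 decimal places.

Weight each isotope mass by its fractional abundance: 0.17601 × 89.95609 + 0.04662 × 92.99567 + 0.24052 × 93.98105 + 0.49308 × 94.98569 + 0.04377 × 96.92051
= 15.833171 + 4.335458 + 22.604322 + 46.835544 + 4.242211 = 93.850706 Da

93.85 Da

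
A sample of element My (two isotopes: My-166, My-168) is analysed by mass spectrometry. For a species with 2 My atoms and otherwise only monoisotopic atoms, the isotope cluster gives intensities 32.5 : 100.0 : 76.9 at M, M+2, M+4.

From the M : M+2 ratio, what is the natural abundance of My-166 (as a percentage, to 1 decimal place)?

39.4%

Write p for the My-166 fraction. I(M+2)/I(M) = [C(2,1)·p^1·(1−p)] / p^2 = 2·(1−p)/p = 100.0/32.5 = 3.0769
(1−p)/p = 3.0769/2 = 1.5385  ⇒  p = 1/(1 + 1.5385) = 0.3939
My-166: 39.4%, My-168: 60.6%.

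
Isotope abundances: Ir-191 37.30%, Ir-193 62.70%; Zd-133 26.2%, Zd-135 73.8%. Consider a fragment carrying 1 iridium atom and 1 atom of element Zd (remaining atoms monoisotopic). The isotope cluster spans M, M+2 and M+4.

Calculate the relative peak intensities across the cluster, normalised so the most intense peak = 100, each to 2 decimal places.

Iridium pattern (n=1): 0.3730 : 0.6270
Element Zd pattern (n=1): 0.2620 : 0.7380
Convolve the two distributions (both contribute in 2-u steps):
  M: 0.3730×0.2620 = 0.097726
  M+2: 0.3730×0.7380 + 0.6270×0.2620 = 0.439548
  M+4: 0.6270×0.7380 = 0.462726
Scale to base peak (0.462726) = 100: 21.12 : 94.99 : 100.00

21.12 : 94.99 : 100.00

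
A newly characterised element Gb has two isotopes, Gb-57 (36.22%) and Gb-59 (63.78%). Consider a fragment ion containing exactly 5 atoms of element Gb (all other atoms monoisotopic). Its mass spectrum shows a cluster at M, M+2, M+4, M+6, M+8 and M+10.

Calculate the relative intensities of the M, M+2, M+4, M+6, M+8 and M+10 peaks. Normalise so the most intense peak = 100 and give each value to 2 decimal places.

1.83 : 16.12 : 56.79 : 100.00 : 88.05 : 31.01

The 5 Gb atoms are independent, so intensities follow the terms of (0.3622 + 0.6378)^5.
P(M) = 0.3622^5 = 0.006234
P(M+2) = 5 × 0.3622^4 × 0.6378^1 = 0.054884
P(M+4) = 10 × 0.3622^3 × 0.6378^2 = 0.193292
P(M+6) = 10 × 0.3622^2 × 0.6378^3 = 0.340369
P(M+8) = 5 × 0.3622^1 × 0.6378^4 = 0.299679
P(M+10) = 0.6378^5 = 0.105541
The M+6 peak is largest (0.340369); scaling to 100 gives 1.83 : 16.12 : 56.79 : 100.00 : 88.05 : 31.01.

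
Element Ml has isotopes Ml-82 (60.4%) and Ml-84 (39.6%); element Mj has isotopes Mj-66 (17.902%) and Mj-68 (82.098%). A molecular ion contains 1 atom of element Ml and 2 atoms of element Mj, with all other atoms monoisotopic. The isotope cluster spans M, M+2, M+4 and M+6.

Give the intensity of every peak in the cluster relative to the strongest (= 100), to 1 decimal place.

3.7 : 36.3 : 100.0 : 51.0

Element Ml pattern (n=1): 0.6040 : 0.3960
Element Mj pattern (n=2): 0.03204816 : 0.29394368 : 0.67400816
Convolve the two distributions (both contribute in 2-u steps):
  M: 0.6040×0.03204816 = 0.019357
  M+2: 0.6040×0.29394368 + 0.3960×0.03204816 = 0.190233
  M+4: 0.6040×0.67400816 + 0.3960×0.29394368 = 0.523503
  M+6: 0.3960×0.67400816 = 0.266907
Scale to base peak (0.523503) = 100: 3.7 : 36.3 : 100.0 : 51.0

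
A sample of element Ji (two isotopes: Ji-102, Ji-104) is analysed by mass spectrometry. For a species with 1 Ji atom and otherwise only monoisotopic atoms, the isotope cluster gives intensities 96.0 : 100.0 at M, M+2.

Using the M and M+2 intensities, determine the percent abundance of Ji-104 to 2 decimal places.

51.02%

Let p = fractional abundance of Ji-102. I(M+2)/I(M) = [C(1,1)·p^0·(1−p)] / p^1 = 1·(1−p)/p = 100.0/96.0 = 1.0417
(1−p)/p = 1.0417/1 = 1.0417  ⇒  p = 1/(1 + 1.0417) = 0.4898
Ji-102: 48.98%, Ji-104: 51.02%.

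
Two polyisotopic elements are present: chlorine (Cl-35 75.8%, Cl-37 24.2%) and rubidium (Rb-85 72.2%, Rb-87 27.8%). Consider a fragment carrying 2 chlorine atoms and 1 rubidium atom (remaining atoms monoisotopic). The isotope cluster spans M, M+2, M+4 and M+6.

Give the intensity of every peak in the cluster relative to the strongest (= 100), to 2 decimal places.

Chlorine pattern (n=2): 0.574564 : 0.366872 : 0.058564
Rubidium pattern (n=1): 0.7220 : 0.2780
Convolve the two distributions (both contribute in 2-u steps):
  M: 0.574564×0.7220 = 0.414835
  M+2: 0.574564×0.2780 + 0.366872×0.7220 = 0.424610
  M+4: 0.366872×0.2780 + 0.058564×0.7220 = 0.144274
  M+6: 0.058564×0.2780 = 0.016281
Scale to base peak (0.424610) = 100: 97.70 : 100.00 : 33.98 : 3.83

97.70 : 100.00 : 33.98 : 3.83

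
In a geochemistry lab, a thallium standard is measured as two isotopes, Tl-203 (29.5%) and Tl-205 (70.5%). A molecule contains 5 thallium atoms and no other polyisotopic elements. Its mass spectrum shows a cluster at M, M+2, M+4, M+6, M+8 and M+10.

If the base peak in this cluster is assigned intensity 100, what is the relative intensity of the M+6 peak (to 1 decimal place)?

(0.295 + 0.705)^5 gives M 0.0022, M+2 0.0267, M+4 0.1276, M+6 0.3049, M+8 0.3644, M+10 0.1742; the largest is M+8.
P(M+8) = C(5,4) × 0.295^1 × 0.705^4 = 5 × 0.2950 × 0.24703385 = 0.364375 (base)
P(M+6) = C(5,3) × 0.295^2 × 0.705^3 = 10 × 0.087025 × 0.35040263 = 0.304938
Relative intensity = 0.304938 / 0.364375 × 100 = 83.7

83.7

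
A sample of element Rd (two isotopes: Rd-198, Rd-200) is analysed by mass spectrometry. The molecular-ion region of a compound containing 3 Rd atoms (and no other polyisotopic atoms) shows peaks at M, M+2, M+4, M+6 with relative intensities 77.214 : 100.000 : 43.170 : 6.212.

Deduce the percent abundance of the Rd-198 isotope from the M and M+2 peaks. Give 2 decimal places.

Let p = fractional abundance of Rd-198. I(M+2)/I(M) = [C(3,1)·p^2·(1−p)] / p^3 = 3·(1−p)/p = 100.000/77.214 = 1.2951
(1−p)/p = 1.2951/3 = 0.4317  ⇒  p = 1/(1 + 0.4317) = 0.6985
Rd-198: 69.85%, Rd-200: 30.15%.

69.85%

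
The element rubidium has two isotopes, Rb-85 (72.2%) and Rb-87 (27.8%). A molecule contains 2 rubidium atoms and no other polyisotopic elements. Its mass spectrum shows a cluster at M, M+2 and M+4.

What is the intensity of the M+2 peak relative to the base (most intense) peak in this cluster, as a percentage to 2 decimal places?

Term probabilities: M 0.5213, M+2 0.4014, M+4 0.0773. Base peak = M.
P(M) = C(2,0) × 0.722^2 × 0.278^0 = 1 × 0.521284 × 1.0000 = 0.521284 (base)
P(M+2) = C(2,1) × 0.722^1 × 0.278^1 = 2 × 0.7220 × 0.2780 = 0.401432
Relative intensity = 0.401432 / 0.521284 × 100 = 77.01

77.01%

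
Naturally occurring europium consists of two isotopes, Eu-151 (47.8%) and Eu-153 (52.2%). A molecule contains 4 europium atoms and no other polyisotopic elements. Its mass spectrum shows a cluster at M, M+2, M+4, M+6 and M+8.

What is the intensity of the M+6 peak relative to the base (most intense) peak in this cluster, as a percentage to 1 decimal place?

72.8%

(0.478 + 0.522)^4 gives M 0.0522, M+2 0.2280, M+4 0.3735, M+6 0.2720, M+8 0.0742; the largest is M+4.
P(M+4) = C(4,2) × 0.478^2 × 0.522^2 = 6 × 0.228484 × 0.272484 = 0.373549 (base)
P(M+6) = C(4,3) × 0.478^1 × 0.522^3 = 4 × 0.4780 × 0.14223665 = 0.271956
Relative intensity = 0.271956 / 0.373549 × 100 = 72.8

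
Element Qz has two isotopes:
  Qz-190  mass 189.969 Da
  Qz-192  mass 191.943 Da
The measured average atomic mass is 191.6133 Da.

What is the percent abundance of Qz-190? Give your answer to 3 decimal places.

16.702%

Let x be the fractional abundance of Qz-190; then Qz-192 has abundance 1 − x.
189.969·x + 191.943·(1 − x) = 191.6133
(189.969 − 191.943)·x = 191.6133 − 191.943
x = -0.3297 / -1.974 = 0.16702 → 16.702% Qz-190, 83.298% Qz-192.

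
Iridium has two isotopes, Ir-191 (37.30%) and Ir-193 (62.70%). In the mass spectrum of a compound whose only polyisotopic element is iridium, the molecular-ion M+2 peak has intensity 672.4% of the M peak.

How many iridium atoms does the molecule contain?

4

The M+2/M ratio from n Ir atoms is n · q/p = n · 0.6270/0.3730.
n = 6.724 × 0.3730/0.6270 = 4.00 ≈ 4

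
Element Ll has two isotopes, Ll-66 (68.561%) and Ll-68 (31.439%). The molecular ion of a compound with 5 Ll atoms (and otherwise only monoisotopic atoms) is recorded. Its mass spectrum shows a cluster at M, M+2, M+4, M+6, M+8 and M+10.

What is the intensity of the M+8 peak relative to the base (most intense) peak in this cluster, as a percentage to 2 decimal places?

9.64%

Binomial terms of (0.68561 + 0.31439)^5: M 0.1515, M+2 0.3473, M+4 0.3185, M+6 0.1461, M+8 0.0335, M+10 0.0031 → M+2 is the base peak.
P(M+2) = C(5,1) × 0.68561^4 × 0.31439^1 = 5 × 0.22095741 × 0.31439 = 0.347334 (base)
P(M+8) = C(5,4) × 0.68561^1 × 0.31439^4 = 5 × 0.68561 × 0.00976956 = 0.033491
Relative intensity = 0.033491 / 0.347334 × 100 = 9.64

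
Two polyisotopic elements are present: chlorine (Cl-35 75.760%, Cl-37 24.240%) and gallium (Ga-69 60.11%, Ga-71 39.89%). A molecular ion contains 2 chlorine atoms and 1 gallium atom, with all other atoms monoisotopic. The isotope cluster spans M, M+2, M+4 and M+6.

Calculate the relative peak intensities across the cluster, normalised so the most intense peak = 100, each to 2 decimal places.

76.71 : 100.00 : 40.43 : 5.21

Chlorine pattern (n=2): 0.57395776 : 0.36728448 : 0.05875776
Gallium pattern (n=1): 0.6011 : 0.3989
Convolve the two distributions (both contribute in 2-u steps):
  M: 0.57395776×0.6011 = 0.345006
  M+2: 0.57395776×0.3989 + 0.36728448×0.6011 = 0.449726
  M+4: 0.36728448×0.3989 + 0.05875776×0.6011 = 0.181829
  M+6: 0.05875776×0.3989 = 0.023438
Scale to base peak (0.449726) = 100: 76.71 : 100.00 : 40.43 : 5.21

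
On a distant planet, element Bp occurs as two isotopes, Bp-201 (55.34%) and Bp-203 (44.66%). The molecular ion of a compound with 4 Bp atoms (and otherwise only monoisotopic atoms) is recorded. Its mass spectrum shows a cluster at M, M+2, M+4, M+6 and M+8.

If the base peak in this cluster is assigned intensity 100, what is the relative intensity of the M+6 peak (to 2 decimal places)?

53.80

Binomial terms of (0.5534 + 0.4466)^4: M 0.0938, M+2 0.3028, M+4 0.3665, M+6 0.1972, M+8 0.0398 → M+4 is the base peak.
P(M+4) = C(4,2) × 0.5534^2 × 0.4466^2 = 6 × 0.30625156 × 0.19945156 = 0.366494 (base)
P(M+6) = C(4,3) × 0.5534^1 × 0.4466^3 = 4 × 0.5534 × 0.08907507 = 0.197177
Relative intensity = 0.197177 / 0.366494 × 100 = 53.80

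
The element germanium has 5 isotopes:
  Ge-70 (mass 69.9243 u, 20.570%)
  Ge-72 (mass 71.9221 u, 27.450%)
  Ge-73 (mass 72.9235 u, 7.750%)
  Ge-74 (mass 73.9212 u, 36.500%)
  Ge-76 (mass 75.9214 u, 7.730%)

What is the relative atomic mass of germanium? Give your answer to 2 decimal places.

Weight each isotope mass by its fractional abundance: 0.20570 × 69.9243 + 0.27450 × 71.9221 + 0.07750 × 72.9235 + 0.36500 × 73.9212 + 0.07730 × 75.9214
= 14.38343 + 19.74262 + 5.65157 + 26.98124 + 5.86872 = 72.62758 u

72.63 u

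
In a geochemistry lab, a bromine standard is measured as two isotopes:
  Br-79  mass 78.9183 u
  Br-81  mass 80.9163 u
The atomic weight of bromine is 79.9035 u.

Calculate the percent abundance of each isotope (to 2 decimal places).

With x = fraction of Br-79 (so Br-81 is 1 − x):
78.9183·x + 80.9163·(1 − x) = 79.9035
(78.9183 − 80.9163)·x = 79.9035 − 80.9163
x = -1.0128 / -1.9980 = 0.50691 → 50.69% Br-79, 49.31% Br-81.

Br-79: 50.69%, Br-81: 49.31%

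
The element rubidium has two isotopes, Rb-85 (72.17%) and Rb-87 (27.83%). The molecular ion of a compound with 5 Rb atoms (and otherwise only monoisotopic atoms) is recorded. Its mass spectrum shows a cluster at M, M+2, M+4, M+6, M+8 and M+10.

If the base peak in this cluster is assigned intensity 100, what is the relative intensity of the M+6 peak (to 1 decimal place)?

(0.7217 + 0.2783)^5 gives M 0.1958, M+2 0.3775, M+4 0.2911, M+6 0.1123, M+8 0.0216, M+10 0.0017; the largest is M+2.
P(M+2) = C(5,1) × 0.7217^4 × 0.2783^1 = 5 × 0.27128565 × 0.2783 = 0.377494 (base)
P(M+6) = C(5,3) × 0.7217^2 × 0.2783^3 = 10 × 0.52085089 × 0.02155458 = 0.112267
Relative intensity = 0.112267 / 0.377494 × 100 = 29.7

29.7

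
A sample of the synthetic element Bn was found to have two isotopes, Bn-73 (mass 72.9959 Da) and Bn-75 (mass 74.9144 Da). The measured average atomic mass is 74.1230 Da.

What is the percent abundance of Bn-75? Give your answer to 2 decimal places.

58.75%

With x = fraction of Bn-73 (so Bn-75 is 1 − x):
72.9959·x + 74.9144·(1 − x) = 74.1230
(72.9959 − 74.9144)·x = 74.1230 − 74.9144
x = -0.7914 / -1.9185 = 0.41251 → 41.25% Bn-73, 58.75% Bn-75.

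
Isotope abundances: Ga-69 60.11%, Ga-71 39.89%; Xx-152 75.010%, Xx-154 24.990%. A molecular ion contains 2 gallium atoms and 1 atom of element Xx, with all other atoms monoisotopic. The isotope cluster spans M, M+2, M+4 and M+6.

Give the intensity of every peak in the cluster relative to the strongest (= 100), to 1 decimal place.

60.2 : 100.0 : 53.2 : 8.8

Gallium pattern (n=2): 0.36132121 : 0.47955758 : 0.15912121
Element Xx pattern (n=1): 0.7501 : 0.2499
Convolve the two distributions (both contribute in 2-u steps):
  M: 0.36132121×0.7501 = 0.271027
  M+2: 0.36132121×0.2499 + 0.47955758×0.7501 = 0.450010
  M+4: 0.47955758×0.2499 + 0.15912121×0.7501 = 0.239198
  M+6: 0.15912121×0.2499 = 0.039764
Scale to base peak (0.450010) = 100: 60.2 : 100.0 : 53.2 : 8.8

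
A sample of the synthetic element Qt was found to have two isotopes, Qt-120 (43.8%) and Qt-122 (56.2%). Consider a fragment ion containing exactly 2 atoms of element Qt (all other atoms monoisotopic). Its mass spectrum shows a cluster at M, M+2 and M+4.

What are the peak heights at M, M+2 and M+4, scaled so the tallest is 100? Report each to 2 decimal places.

The 2 Qt atoms are independent, so intensities follow the terms of (0.438 + 0.562)^2.
P(M) = 0.438^2 = 0.191844
P(M+2) = 2 × 0.438^1 × 0.562^1 = 0.492312
P(M+4) = 0.562^2 = 0.315844
The M+2 peak is largest (0.492312); scaling to 100 gives 38.97 : 100.00 : 64.16.

38.97 : 100.00 : 64.16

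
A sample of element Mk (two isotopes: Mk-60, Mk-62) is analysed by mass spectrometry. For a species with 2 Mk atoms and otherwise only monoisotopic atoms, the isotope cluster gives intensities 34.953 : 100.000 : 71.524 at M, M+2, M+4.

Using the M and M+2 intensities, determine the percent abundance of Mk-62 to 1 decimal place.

If p is the fraction of Mk that is Mk-60, then I(M+2)/I(M) = [C(2,1)·p^1·(1−p)] / p^2 = 2·(1−p)/p = 100.000/34.953 = 2.8610
(1−p)/p = 2.8610/2 = 1.4305  ⇒  p = 1/(1 + 1.4305) = 0.4114
Mk-60: 41.1%, Mk-62: 58.9%.

58.9%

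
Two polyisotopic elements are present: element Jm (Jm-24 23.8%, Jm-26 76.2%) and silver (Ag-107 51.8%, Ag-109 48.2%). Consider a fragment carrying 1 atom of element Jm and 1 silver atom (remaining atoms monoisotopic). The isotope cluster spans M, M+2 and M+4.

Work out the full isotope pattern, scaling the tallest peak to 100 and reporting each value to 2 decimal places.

24.20 : 100.00 : 72.10

Element Jm pattern (n=1): 0.2380 : 0.7620
Silver pattern (n=1): 0.5180 : 0.4820
Convolve the two distributions (both contribute in 2-u steps):
  M: 0.2380×0.5180 = 0.123284
  M+2: 0.2380×0.4820 + 0.7620×0.5180 = 0.509432
  M+4: 0.7620×0.4820 = 0.367284
Scale to base peak (0.509432) = 100: 24.20 : 100.00 : 72.10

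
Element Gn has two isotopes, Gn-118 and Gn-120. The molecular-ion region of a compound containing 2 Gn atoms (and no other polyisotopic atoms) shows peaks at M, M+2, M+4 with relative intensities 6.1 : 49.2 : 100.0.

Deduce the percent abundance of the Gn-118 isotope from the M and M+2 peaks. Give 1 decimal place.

Write p for the Gn-118 fraction. I(M+2)/I(M) = [C(2,1)·p^1·(1−p)] / p^2 = 2·(1−p)/p = 49.2/6.1 = 8.0656
(1−p)/p = 8.0656/2 = 4.0328  ⇒  p = 1/(1 + 4.0328) = 0.1987
Gn-118: 19.9%, Gn-120: 80.1%.

19.9%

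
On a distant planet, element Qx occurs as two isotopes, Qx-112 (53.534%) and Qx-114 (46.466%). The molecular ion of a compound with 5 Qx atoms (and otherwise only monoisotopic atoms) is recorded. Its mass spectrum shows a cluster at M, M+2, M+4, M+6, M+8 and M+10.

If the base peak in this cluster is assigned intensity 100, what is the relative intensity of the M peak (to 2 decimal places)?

13.27

(0.53534 + 0.46466)^5 gives M 0.0440, M+2 0.1908, M+4 0.3313, M+6 0.2875, M+8 0.1248, M+10 0.0217; the largest is M+4.
P(M+4) = C(5,2) × 0.53534^3 × 0.46466^2 = 10 × 0.15342251 × 0.21590892 = 0.331253 (base)
P(M) = C(5,0) × 0.53534^5 × 0.46466^0 = 1 × 0.04396919 × 1.0000 = 0.043969
Relative intensity = 0.043969 / 0.331253 × 100 = 13.27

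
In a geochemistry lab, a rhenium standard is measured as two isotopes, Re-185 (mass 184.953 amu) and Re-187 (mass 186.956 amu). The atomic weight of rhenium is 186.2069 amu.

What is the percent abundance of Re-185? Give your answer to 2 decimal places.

37.40%

Writing the weighted mean with unknown fraction x of Re-185:
184.953·x + 186.956·(1 − x) = 186.2069
(184.953 − 186.956)·x = 186.2069 − 186.956
x = -0.7491 / -2.003 = 0.37399 → 37.40% Re-185, 62.60% Re-187.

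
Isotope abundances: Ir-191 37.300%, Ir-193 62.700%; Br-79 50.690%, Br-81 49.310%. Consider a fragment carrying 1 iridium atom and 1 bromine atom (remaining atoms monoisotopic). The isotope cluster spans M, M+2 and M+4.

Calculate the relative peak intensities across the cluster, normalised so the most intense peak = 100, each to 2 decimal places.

37.68 : 100.00 : 61.62

Iridium pattern (n=1): 0.3730 : 0.6270
Bromine pattern (n=1): 0.5069 : 0.4931
Convolve the two distributions (both contribute in 2-u steps):
  M: 0.3730×0.5069 = 0.189074
  M+2: 0.3730×0.4931 + 0.6270×0.5069 = 0.501753
  M+4: 0.6270×0.4931 = 0.309174
Scale to base peak (0.501753) = 100: 37.68 : 100.00 : 61.62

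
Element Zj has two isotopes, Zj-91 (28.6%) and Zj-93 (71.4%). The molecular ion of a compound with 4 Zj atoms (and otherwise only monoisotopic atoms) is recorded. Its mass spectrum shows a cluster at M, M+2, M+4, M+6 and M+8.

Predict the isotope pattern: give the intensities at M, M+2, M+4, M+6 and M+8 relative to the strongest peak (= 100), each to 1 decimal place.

The 4 Zj atoms are independent, so intensities follow the terms of (0.286 + 0.714)^4.
P(M) = 0.286^4 = 0.006691
P(M+2) = 4 × 0.286^3 × 0.714^1 = 0.066812
P(M+4) = 6 × 0.286^2 × 0.714^2 = 0.250196
P(M+6) = 4 × 0.286^1 × 0.714^3 = 0.416410
P(M+8) = 0.714^4 = 0.259892
The M+6 peak is largest (0.416410); scaling to 100 gives 1.6 : 16.0 : 60.1 : 100.0 : 62.4.

1.6 : 16.0 : 60.1 : 100.0 : 62.4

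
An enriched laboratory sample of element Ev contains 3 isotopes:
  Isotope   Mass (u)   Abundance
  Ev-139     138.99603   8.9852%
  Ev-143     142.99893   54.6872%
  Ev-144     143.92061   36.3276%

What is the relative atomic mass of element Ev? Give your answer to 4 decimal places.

142.9741 u

Ar = Σ fᵢ·mᵢ = 0.089852 × 138.99603 + 0.546872 × 142.99893 + 0.363276 × 143.92061
= 12.489071 + 78.202111 + 52.282904 = 142.974086 u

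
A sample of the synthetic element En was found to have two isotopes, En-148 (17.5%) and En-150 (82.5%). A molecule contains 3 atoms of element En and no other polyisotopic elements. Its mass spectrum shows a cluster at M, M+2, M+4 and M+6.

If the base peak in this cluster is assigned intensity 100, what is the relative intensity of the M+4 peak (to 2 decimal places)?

63.64

Term probabilities: M 0.0054, M+2 0.0758, M+4 0.3573, M+6 0.5615. Base peak = M+6.
P(M+6) = C(3,3) × 0.175^0 × 0.825^3 = 1 × 1.0000 × 0.56151562 = 0.561516 (base)
P(M+4) = C(3,2) × 0.175^1 × 0.825^2 = 3 × 0.1750 × 0.680625 = 0.357328
Relative intensity = 0.357328 / 0.561516 × 100 = 63.64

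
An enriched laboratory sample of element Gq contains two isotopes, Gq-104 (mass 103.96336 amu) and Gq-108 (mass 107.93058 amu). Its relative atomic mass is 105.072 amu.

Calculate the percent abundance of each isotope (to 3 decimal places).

Let x be the fractional abundance of Gq-104; then Gq-108 has abundance 1 − x.
103.96336·x + 107.93058·(1 − x) = 105.072
(103.96336 − 107.93058)·x = 105.072 − 107.93058
x = -2.85858 / -3.96722 = 0.72055 → 72.055% Gq-104, 27.945% Gq-108.

Gq-104: 72.055%, Gq-108: 27.945%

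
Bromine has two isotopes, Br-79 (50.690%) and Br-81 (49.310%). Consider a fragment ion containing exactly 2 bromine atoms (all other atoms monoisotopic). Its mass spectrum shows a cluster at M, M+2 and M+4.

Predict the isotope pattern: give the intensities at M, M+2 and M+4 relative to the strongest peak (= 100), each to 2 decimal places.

The 2 Br atoms are independent, so intensities follow the terms of (0.50690 + 0.49310)^2.
P(M) = 0.50690^2 = 0.256948
P(M+2) = 2 × 0.50690^1 × 0.49310^1 = 0.499905
P(M+4) = 0.49310^2 = 0.243148
The M+2 peak is largest (0.499905); scaling to 100 gives 51.40 : 100.00 : 48.64.

51.40 : 100.00 : 48.64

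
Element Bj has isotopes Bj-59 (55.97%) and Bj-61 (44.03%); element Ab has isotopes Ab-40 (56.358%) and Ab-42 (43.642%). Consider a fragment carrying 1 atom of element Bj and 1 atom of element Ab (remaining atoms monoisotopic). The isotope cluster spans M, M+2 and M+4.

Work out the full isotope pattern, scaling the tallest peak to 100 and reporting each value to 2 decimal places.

Element Bj pattern (n=1): 0.5597 : 0.4403
Element Ab pattern (n=1): 0.56358 : 0.43642
Convolve the two distributions (both contribute in 2-u steps):
  M: 0.5597×0.56358 = 0.315436
  M+2: 0.5597×0.43642 + 0.4403×0.56358 = 0.492409
  M+4: 0.4403×0.43642 = 0.192156
Scale to base peak (0.492409) = 100: 64.06 : 100.00 : 39.02

64.06 : 100.00 : 39.02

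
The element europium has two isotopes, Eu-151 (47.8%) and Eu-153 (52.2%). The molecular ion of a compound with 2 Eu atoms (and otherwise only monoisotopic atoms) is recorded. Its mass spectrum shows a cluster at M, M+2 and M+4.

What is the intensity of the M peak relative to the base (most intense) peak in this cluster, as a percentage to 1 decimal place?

45.8%

(0.478 + 0.522)^2 gives M 0.2285, M+2 0.4990, M+4 0.2725; the largest is M+2.
P(M+2) = C(2,1) × 0.478^1 × 0.522^1 = 2 × 0.4780 × 0.5220 = 0.499032 (base)
P(M) = C(2,0) × 0.478^2 × 0.522^0 = 1 × 0.228484 × 1.0000 = 0.228484
Relative intensity = 0.228484 / 0.499032 × 100 = 45.8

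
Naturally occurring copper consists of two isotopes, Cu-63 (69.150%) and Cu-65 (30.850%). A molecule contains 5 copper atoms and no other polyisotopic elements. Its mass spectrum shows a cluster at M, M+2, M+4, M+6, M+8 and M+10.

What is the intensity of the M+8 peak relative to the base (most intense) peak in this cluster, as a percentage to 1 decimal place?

8.9%

Binomial terms of (0.69150 + 0.30850)^5: M 0.1581, M+2 0.3527, M+4 0.3147, M+6 0.1404, M+8 0.0313, M+10 0.0028 → M+2 is the base peak.
P(M+2) = C(5,1) × 0.69150^4 × 0.30850^1 = 5 × 0.2286487 × 0.3085 = 0.352691 (base)
P(M+8) = C(5,4) × 0.69150^1 × 0.30850^4 = 5 × 0.6915 × 0.00905776 = 0.031317
Relative intensity = 0.031317 / 0.352691 × 100 = 8.9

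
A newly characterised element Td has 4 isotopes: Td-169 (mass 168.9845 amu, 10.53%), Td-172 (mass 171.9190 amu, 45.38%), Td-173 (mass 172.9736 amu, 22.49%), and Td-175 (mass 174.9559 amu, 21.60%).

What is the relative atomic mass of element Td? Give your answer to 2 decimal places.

172.50 amu

Ar = Σ fᵢ·mᵢ = 0.1053 × 168.9845 + 0.4538 × 171.9190 + 0.2249 × 172.9736 + 0.2160 × 174.9559
= 17.79407 + 78.01684 + 38.90176 + 37.79047 = 172.50314 amu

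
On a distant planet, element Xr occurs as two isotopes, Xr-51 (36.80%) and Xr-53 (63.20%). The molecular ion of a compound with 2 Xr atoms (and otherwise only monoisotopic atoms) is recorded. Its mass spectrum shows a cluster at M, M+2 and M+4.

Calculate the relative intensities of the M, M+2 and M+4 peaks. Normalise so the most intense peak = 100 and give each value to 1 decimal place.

Expanding (0.3680 + 0.6320)^2:
P(M) = 0.3680^2 = 0.135424
P(M+2) = 2 × 0.3680^1 × 0.6320^1 = 0.465152
P(M+4) = 0.6320^2 = 0.399424
The M+2 peak is largest (0.465152); scaling to 100 gives 29.1 : 100.0 : 85.9.

29.1 : 100.0 : 85.9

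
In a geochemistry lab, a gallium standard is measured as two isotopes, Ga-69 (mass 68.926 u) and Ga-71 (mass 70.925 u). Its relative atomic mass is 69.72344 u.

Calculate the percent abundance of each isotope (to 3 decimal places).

Writing the weighted mean with unknown fraction x of Ga-69:
68.926·x + 70.925·(1 − x) = 69.72344
(68.926 − 70.925)·x = 69.72344 − 70.925
x = -1.20156 / -1.999 = 0.60108 → 60.108% Ga-69, 39.892% Ga-71.

Ga-69: 60.108%, Ga-71: 39.892%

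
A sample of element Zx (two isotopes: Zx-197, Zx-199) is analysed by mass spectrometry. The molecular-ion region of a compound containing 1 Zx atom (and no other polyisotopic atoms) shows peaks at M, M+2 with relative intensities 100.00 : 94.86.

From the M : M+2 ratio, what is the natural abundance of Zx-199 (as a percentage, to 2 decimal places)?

48.68%

Write p for the Zx-197 fraction. I(M+2)/I(M) = [C(1,1)·p^0·(1−p)] / p^1 = 1·(1−p)/p = 94.86/100.00 = 0.9486
(1−p)/p = 0.9486/1 = 0.9486  ⇒  p = 1/(1 + 0.9486) = 0.5132
Zx-197: 51.32%, Zx-199: 48.68%.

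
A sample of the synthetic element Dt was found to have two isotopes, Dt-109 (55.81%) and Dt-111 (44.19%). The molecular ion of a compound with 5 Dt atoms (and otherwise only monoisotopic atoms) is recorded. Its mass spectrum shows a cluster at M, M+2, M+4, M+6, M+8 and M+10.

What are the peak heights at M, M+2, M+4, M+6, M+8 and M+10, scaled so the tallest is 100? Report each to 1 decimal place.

16.0 : 63.1 : 100.0 : 79.2 : 31.3 : 5.0

The 5 Dt atoms are independent, so intensities follow the terms of (0.5581 + 0.4419)^5.
P(M) = 0.5581^5 = 0.054145
P(M+2) = 5 × 0.5581^4 × 0.4419^1 = 0.214359
P(M+4) = 10 × 0.5581^3 × 0.4419^2 = 0.339456
P(M+6) = 10 × 0.5581^2 × 0.4419^3 = 0.268779
P(M+8) = 5 × 0.5581^1 × 0.4419^4 = 0.106409
P(M+10) = 0.4419^5 = 0.016851
The M+4 peak is largest (0.339456); scaling to 100 gives 16.0 : 63.1 : 100.0 : 79.2 : 31.3 : 5.0.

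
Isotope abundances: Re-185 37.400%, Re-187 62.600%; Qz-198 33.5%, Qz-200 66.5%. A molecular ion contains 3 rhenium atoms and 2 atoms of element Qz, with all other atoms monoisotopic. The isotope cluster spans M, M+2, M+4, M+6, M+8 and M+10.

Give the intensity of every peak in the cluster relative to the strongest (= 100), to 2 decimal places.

Rhenium pattern (n=3): 0.05231362 : 0.26268713 : 0.43968487 : 0.24531438
Element Qz pattern (n=2): 0.112225 : 0.44555 : 0.442225
Convolve the two distributions (both contribute in 2-u steps):
  M: 0.05231362×0.112225 = 0.005871
  M+2: 0.05231362×0.44555 + 0.26268713×0.112225 = 0.052788
  M+4: 0.05231362×0.442225 + 0.26268713×0.44555 + 0.43968487×0.112225 = 0.189518
  M+6: 0.26268713×0.442225 + 0.43968487×0.44555 + 0.24531438×0.112225 = 0.339599
  M+8: 0.43968487×0.442225 + 0.24531438×0.44555 = 0.303739
  M+10: 0.24531438×0.442225 = 0.108484
Scale to base peak (0.339599) = 100: 1.73 : 15.54 : 55.81 : 100.00 : 89.44 : 31.94

1.73 : 15.54 : 55.81 : 100.00 : 89.44 : 31.94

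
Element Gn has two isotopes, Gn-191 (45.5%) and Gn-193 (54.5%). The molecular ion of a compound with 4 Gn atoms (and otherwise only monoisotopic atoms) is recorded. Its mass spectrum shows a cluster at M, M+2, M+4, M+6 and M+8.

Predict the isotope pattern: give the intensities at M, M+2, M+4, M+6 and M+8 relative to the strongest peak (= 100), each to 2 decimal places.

Expanding (0.455 + 0.545)^4:
P(M) = 0.455^4 = 0.042859
P(M+2) = 4 × 0.455^3 × 0.545^1 = 0.205348
P(M+4) = 6 × 0.455^2 × 0.545^2 = 0.368950
P(M+6) = 4 × 0.455^1 × 0.545^3 = 0.294619
P(M+8) = 0.545^4 = 0.088224
The M+4 peak is largest (0.368950); scaling to 100 gives 11.62 : 55.66 : 100.00 : 79.85 : 23.91.

11.62 : 55.66 : 100.00 : 79.85 : 23.91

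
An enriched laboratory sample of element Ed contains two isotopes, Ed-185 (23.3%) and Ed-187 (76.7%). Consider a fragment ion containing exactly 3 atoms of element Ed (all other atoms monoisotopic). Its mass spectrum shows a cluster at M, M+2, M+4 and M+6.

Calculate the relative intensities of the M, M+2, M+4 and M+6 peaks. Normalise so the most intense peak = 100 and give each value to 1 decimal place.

2.8 : 27.7 : 91.1 : 100.0

The 3 Ed atoms are independent, so intensities follow the terms of (0.233 + 0.767)^3.
P(M) = 0.233^3 = 0.012649
P(M+2) = 3 × 0.233^2 × 0.767^1 = 0.124919
P(M+4) = 3 × 0.233^1 × 0.767^2 = 0.411214
P(M+6) = 0.767^3 = 0.451218
The M+6 peak is largest (0.451218); scaling to 100 gives 2.8 : 27.7 : 91.1 : 100.0.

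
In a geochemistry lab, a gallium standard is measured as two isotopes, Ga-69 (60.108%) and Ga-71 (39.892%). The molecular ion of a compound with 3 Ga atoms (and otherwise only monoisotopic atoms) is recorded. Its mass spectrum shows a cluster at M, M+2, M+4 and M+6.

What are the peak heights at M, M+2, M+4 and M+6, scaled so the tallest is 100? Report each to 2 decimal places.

50.23 : 100.00 : 66.37 : 14.68

The 3 Ga atoms are independent, so intensities follow the terms of (0.60108 + 0.39892)^3.
P(M) = 0.60108^3 = 0.217169
P(M+2) = 3 × 0.60108^2 × 0.39892^1 = 0.432386
P(M+4) = 3 × 0.60108^1 × 0.39892^2 = 0.286963
P(M+6) = 0.39892^3 = 0.063483
The M+2 peak is largest (0.432386); scaling to 100 gives 50.23 : 100.00 : 66.37 : 14.68.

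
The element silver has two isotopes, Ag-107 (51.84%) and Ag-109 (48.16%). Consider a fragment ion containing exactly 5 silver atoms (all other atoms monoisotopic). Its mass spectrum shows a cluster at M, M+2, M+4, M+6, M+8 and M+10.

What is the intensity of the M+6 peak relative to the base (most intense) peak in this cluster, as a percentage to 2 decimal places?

92.90%

Term probabilities: M 0.0374, M+2 0.1739, M+4 0.3231, M+6 0.3002, M+8 0.1394, M+10 0.0259. Base peak = M+4.
P(M+4) = C(5,2) × 0.5184^3 × 0.4816^2 = 10 × 0.13931407 × 0.23193856 = 0.323123 (base)
P(M+6) = C(5,3) × 0.5184^2 × 0.4816^3 = 10 × 0.26873856 × 0.11170161 = 0.300185
Relative intensity = 0.300185 / 0.323123 × 100 = 92.90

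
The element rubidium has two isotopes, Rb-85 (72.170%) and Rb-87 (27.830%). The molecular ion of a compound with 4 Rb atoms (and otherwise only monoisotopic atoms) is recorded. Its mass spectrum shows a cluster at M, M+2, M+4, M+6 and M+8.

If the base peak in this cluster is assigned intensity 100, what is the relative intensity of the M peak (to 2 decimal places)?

Binomial terms of (0.72170 + 0.27830)^4: M 0.2713, M+2 0.4184, M+4 0.2420, M+6 0.0622, M+8 0.0060 → M+2 is the base peak.
P(M+2) = C(4,1) × 0.72170^3 × 0.27830^1 = 4 × 0.37589809 × 0.2783 = 0.418450 (base)
P(M) = C(4,0) × 0.72170^4 × 0.27830^0 = 1 × 0.27128565 × 1.0000 = 0.271286
Relative intensity = 0.271286 / 0.418450 × 100 = 64.83

64.83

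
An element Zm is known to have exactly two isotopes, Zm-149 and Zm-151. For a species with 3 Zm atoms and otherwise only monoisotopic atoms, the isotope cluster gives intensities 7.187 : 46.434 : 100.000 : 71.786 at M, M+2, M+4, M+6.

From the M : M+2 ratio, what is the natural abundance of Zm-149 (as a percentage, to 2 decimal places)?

Write p for the Zm-149 fraction. I(M+2)/I(M) = [C(3,1)·p^2·(1−p)] / p^3 = 3·(1−p)/p = 46.434/7.187 = 6.4608
(1−p)/p = 6.4608/3 = 2.1536  ⇒  p = 1/(1 + 2.1536) = 0.3171
Zm-149: 31.71%, Zm-151: 68.29%.

31.71%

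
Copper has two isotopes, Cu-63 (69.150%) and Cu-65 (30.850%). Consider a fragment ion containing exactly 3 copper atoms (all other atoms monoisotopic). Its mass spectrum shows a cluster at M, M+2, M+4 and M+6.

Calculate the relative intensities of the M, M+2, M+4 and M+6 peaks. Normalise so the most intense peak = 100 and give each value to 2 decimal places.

The 3 Cu atoms are independent, so intensities follow the terms of (0.69150 + 0.30850)^3.
P(M) = 0.69150^3 = 0.330656
P(M+2) = 3 × 0.69150^2 × 0.30850^1 = 0.442548
P(M+4) = 3 × 0.69150^1 × 0.30850^2 = 0.197435
P(M+6) = 0.30850^3 = 0.029361
The M+2 peak is largest (0.442548); scaling to 100 gives 74.72 : 100.00 : 44.61 : 6.63.

74.72 : 100.00 : 44.61 : 6.63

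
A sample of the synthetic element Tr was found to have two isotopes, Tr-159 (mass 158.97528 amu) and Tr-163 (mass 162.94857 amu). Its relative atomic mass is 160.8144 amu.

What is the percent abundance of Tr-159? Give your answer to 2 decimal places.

53.71%

Let x be the fractional abundance of Tr-159; then Tr-163 has abundance 1 − x.
158.97528·x + 162.94857·(1 − x) = 160.8144
(158.97528 − 162.94857)·x = 160.8144 − 162.94857
x = -2.13417 / -3.97329 = 0.53713 → 53.71% Tr-159, 46.29% Tr-163.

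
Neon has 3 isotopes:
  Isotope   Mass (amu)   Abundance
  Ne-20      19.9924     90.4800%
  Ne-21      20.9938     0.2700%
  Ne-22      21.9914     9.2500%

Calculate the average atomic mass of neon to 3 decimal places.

Ar = Σ fᵢ·mᵢ = 0.904800 × 19.9924 + 0.002700 × 20.9938 + 0.092500 × 21.9914
= 18.08912 + 0.05668 + 2.03420 = 20.18000 amu

20.180 amu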